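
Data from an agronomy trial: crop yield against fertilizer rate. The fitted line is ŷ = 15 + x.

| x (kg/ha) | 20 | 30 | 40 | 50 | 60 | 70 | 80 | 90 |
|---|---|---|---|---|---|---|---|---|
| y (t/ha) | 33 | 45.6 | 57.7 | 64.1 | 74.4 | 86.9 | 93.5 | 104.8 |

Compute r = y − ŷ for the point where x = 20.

ŷ = 15 + 20 = 35
r = 33 − 35 = -2

r = -2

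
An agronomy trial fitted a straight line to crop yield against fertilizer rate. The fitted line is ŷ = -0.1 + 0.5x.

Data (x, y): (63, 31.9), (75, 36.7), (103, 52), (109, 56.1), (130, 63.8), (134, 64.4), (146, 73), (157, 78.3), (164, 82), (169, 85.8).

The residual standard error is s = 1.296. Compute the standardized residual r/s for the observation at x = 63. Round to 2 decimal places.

ŷ = -0.1 + 0.5·63 = 31.4
r = 31.9 − 31.4 = 0.5
r/s = 0.5 / 1.296 = 0.39

0.39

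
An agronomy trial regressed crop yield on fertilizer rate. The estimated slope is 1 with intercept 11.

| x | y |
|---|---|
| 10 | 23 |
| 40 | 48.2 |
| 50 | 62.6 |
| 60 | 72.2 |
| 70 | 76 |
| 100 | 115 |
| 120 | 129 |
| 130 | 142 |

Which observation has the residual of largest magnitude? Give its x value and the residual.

x = 70, e = -5

x=10: ŷ = 11 + 10 = 21; e = 23 − 21 = 2
x=40: ŷ = 11 + 40 = 51; e = 48.2 − 51 = -2.8
x=50: ŷ = 11 + 50 = 61; e = 62.6 − 61 = 1.6
x=60: ŷ = 11 + 60 = 71; e = 72.2 − 71 = 1.2
x=70: ŷ = 11 + 70 = 81; e = 76 − 81 = -5
x=100: ŷ = 11 + 100 = 111; e = 115 − 111 = 4
x=120: ŷ = 11 + 120 = 131; e = 129 − 131 = -2
x=130: ŷ = 11 + 130 = 141; e = 142 − 141 = 1
Largest |e| is 5 at x = 70, residual -5.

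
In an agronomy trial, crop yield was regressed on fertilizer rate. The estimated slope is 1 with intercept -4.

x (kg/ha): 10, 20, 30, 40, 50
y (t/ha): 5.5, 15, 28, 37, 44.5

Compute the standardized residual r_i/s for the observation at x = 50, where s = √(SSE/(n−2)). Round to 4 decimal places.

-0.8911

x=10: ŷ = -4 + 10 = 6; r = 5.5 − 6 = -0.5
x=20: ŷ = -4 + 20 = 16; r = 15 − 16 = -1
x=30: ŷ = -4 + 30 = 26; r = 28 − 26 = 2
x=40: ŷ = -4 + 40 = 36; r = 37 − 36 = 1
x=50: ŷ = -4 + 50 = 46; r = 44.5 − 46 = -1.5
SSE = 0.25 + 1 + 4 + 1 + 2.25 = 8.5
s = √(8.5/3) = 1.68325
r/s = -1.5 / 1.68325 = -0.8911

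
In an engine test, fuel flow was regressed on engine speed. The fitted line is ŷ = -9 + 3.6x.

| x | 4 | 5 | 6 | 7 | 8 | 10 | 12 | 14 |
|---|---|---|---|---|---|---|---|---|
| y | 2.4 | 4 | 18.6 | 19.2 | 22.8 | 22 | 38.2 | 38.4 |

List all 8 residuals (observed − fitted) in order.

-3, -5, 6, 3, 3, -5, 4, -3

x=4: ŷ = -9 + 3.6·4 = 5.4; e = 2.4 − 5.4 = -3
x=5: ŷ = -9 + 3.6·5 = 9; e = 4 − 9 = -5
x=6: ŷ = -9 + 3.6·6 = 12.6; e = 18.6 − 12.6 = 6
x=7: ŷ = -9 + 3.6·7 = 16.2; e = 19.2 − 16.2 = 3
x=8: ŷ = -9 + 3.6·8 = 19.8; e = 22.8 − 19.8 = 3
x=10: ŷ = -9 + 3.6·10 = 27; e = 22 − 27 = -5
x=12: ŷ = -9 + 3.6·12 = 34.2; e = 38.2 − 34.2 = 4
x=14: ŷ = -9 + 3.6·14 = 41.4; e = 38.4 − 41.4 = -3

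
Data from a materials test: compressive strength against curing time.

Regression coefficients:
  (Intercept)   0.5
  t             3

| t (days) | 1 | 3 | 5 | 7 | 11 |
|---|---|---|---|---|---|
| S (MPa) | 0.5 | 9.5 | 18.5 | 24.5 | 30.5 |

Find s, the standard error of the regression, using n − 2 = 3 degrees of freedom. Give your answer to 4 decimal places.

s = 3.4641

t=1: ŷ = 0.5 + 3·1 = 3.5; e = 0.5 − 3.5 = -3
t=3: ŷ = 0.5 + 3·3 = 9.5; e = 9.5 − 9.5 = 0
t=5: ŷ = 0.5 + 3·5 = 15.5; e = 18.5 − 15.5 = 3
t=7: ŷ = 0.5 + 3·7 = 21.5; e = 24.5 − 21.5 = 3
t=11: ŷ = 0.5 + 3·11 = 33.5; e = 30.5 − 33.5 = -3
SSE = 9 + 0 + 9 + 9 + 9 = 36
s = √(36/3) = √12 ≈ 3.4641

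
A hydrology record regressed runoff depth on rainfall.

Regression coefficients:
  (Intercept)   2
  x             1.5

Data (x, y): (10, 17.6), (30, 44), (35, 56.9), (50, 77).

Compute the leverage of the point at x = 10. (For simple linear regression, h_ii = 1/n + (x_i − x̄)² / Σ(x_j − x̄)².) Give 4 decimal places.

h = 0.8015

x̄ = (10 + 30 + 35 + 50)/4 = 31.25
Σ(x − x̄)² = 451.562 + 1.5625 + 14.0625 + 351.562 = 818.75
h = 1/4 + (-21.25)²/818.75 = 0.25 + 0.551527 = 0.8015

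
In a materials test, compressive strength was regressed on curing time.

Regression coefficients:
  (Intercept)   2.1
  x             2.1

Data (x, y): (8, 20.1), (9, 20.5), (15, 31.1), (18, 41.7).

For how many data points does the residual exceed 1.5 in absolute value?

x=8: ŷ = 2.1 + 2.1·8 = 18.9; r = 20.1 − 18.9 = 1.2
x=9: ŷ = 2.1 + 2.1·9 = 21; r = 20.5 − 21 = -0.5
x=15: ŷ = 2.1 + 2.1·15 = 33.6; r = 31.1 − 33.6 = -2.5
x=18: ŷ = 2.1 + 2.1·18 = 39.9; r = 41.7 − 39.9 = 1.8
|r| > 1.5: x=15 (|r|=2.5), x=18 (|r|=1.8) → 2

2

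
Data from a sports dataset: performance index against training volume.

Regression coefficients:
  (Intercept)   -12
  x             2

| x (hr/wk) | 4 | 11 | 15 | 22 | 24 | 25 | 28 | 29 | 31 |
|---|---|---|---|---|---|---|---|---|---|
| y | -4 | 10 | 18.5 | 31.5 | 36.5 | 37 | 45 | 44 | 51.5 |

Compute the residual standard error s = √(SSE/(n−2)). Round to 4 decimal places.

s = 1.1339

x=4: ŷ = -12 + 2·4 = -4; r = -4 − (-4) = 0
x=11: ŷ = -12 + 2·11 = 10; r = 10 − 10 = 0
x=15: ŷ = -12 + 2·15 = 18; r = 18.5 − 18 = 0.5
x=22: ŷ = -12 + 2·22 = 32; r = 31.5 − 32 = -0.5
x=24: ŷ = -12 + 2·24 = 36; r = 36.5 − 36 = 0.5
x=25: ŷ = -12 + 2·25 = 38; r = 37 − 38 = -1
x=28: ŷ = -12 + 2·28 = 44; r = 45 − 44 = 1
x=29: ŷ = -12 + 2·29 = 46; r = 44 − 46 = -2
x=31: ŷ = -12 + 2·31 = 50; r = 51.5 − 50 = 1.5
SSE = 0 + 0 + 0.25 + 0.25 + 0.25 + 1 + 1 + 4 + 2.25 = 9
s = √(9/7) = √1.28571 ≈ 1.1339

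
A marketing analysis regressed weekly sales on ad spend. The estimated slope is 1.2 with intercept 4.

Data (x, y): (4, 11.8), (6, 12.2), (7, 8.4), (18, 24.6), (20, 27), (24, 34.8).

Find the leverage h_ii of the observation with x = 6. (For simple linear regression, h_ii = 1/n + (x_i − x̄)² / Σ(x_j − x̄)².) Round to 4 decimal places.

x̄ = (4 + 6 + 7 + 18 + 20 + 24)/6 = 13.1667
Σ(x − x̄)² = 84.0278 + 51.3611 + 38.0278 + 23.3611 + 46.6944 + 117.361 = 360.833
h = 1/6 + (-7.16667)²/360.833 = 0.166667 + 0.14234 = 0.3090

h = 0.3090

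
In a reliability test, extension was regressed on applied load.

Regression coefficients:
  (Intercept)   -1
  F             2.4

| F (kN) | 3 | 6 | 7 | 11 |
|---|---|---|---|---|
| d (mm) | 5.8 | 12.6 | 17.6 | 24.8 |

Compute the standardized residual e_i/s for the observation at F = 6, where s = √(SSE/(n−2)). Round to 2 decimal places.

F=3: d̂ = -1 + 2.4·3 = 6.2; e = 5.8 − 6.2 = -0.4
F=6: d̂ = -1 + 2.4·6 = 13.4; e = 12.6 − 13.4 = -0.8
F=7: d̂ = -1 + 2.4·7 = 15.8; e = 17.6 − 15.8 = 1.8
F=11: d̂ = -1 + 2.4·11 = 25.4; e = 24.8 − 25.4 = -0.6
SSE = 0.16 + 0.64 + 3.24 + 0.36 = 4.4
s = √(4.4/2) = 1.48324
e/s = -0.8 / 1.48324 = -0.54

-0.54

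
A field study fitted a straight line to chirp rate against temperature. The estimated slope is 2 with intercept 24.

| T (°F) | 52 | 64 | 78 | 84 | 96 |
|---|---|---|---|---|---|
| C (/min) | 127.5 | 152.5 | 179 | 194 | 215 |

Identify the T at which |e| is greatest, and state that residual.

T=52: ŷ = 24 + 2·52 = 128; e = 127.5 − 128 = -0.5
T=64: ŷ = 24 + 2·64 = 152; e = 152.5 − 152 = 0.5
T=78: ŷ = 24 + 2·78 = 180; e = 179 − 180 = -1
T=84: ŷ = 24 + 2·84 = 192; e = 194 − 192 = 2
T=96: ŷ = 24 + 2·96 = 216; e = 215 − 216 = -1
Largest |e| is 2 at T = 84, residual 2.

T = 84, e = 2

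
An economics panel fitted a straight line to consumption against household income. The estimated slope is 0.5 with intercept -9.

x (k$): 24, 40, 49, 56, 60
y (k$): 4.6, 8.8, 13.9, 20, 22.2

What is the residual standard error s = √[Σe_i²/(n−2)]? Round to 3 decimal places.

s = 2.033

x=24: ŷ = -9 + 0.5·24 = 3; e = 4.6 − 3 = 1.6
x=40: ŷ = -9 + 0.5·40 = 11; e = 8.8 − 11 = -2.2
x=49: ŷ = -9 + 0.5·49 = 15.5; e = 13.9 − 15.5 = -1.6
x=56: ŷ = -9 + 0.5·56 = 19; e = 20 − 19 = 1
x=60: ŷ = -9 + 0.5·60 = 21; e = 22.2 − 21 = 1.2
SSE = 2.56 + 4.84 + 2.56 + 1 + 1.44 = 12.4
s = √(12.4/3) = √4.13333 ≈ 2.033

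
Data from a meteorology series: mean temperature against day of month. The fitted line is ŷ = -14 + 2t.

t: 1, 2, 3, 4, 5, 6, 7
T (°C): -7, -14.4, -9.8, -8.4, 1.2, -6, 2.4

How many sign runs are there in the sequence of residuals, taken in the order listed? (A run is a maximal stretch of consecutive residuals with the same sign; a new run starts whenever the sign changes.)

5 runs

t=1: ŷ = -14 + 2·1 = -12; r = -7 − (-12) = 5
t=2: ŷ = -14 + 2·2 = -10; r = -14.4 − (-10) = -4.4
t=3: ŷ = -14 + 2·3 = -8; r = -9.8 − (-8) = -1.8
t=4: ŷ = -14 + 2·4 = -6; r = -8.4 − (-6) = -2.4
t=5: ŷ = -14 + 2·5 = -4; r = 1.2 − (-4) = 5.2
t=6: ŷ = -14 + 2·6 = -2; r = -6 − (-2) = -4
t=7: ŷ = -14 + 2·7 = 0; r = 2.4 − 0 = 2.4
Signs: + − − − + − +
Runs: +×1, −×3, +×1, −×1, +×1 → 5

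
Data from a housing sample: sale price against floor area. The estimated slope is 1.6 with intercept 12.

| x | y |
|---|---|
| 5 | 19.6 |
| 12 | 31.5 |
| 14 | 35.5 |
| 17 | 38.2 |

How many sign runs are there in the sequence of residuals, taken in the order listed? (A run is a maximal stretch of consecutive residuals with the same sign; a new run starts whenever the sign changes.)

3 runs

x=5: ŷ = 12 + 1.6·5 = 20; e = 19.6 − 20 = -0.4
x=12: ŷ = 12 + 1.6·12 = 31.2; e = 31.5 − 31.2 = 0.3
x=14: ŷ = 12 + 1.6·14 = 34.4; e = 35.5 − 34.4 = 1.1
x=17: ŷ = 12 + 1.6·17 = 39.2; e = 38.2 − 39.2 = -1
Signs: − + + −
Runs: −×1, +×2, −×1 → 3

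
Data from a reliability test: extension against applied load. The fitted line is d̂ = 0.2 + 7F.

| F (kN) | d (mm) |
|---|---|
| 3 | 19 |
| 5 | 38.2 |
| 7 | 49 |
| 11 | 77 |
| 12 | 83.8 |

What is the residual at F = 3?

d̂ = 0.2 + 7·3 = 21.2
e = 19 − 21.2 = -2.2

e = -2.2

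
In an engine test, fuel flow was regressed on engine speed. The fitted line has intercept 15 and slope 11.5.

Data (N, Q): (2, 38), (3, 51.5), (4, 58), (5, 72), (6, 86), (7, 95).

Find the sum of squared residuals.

SSE = 17.5

N=2: ŷ = 15 + 11.5·2 = 38; r = 38 − 38 = 0
N=3: ŷ = 15 + 11.5·3 = 49.5; r = 51.5 − 49.5 = 2
N=4: ŷ = 15 + 11.5·4 = 61; r = 58 − 61 = -3
N=5: ŷ = 15 + 11.5·5 = 72.5; r = 72 − 72.5 = -0.5
N=6: ŷ = 15 + 11.5·6 = 84; r = 86 − 84 = 2
N=7: ŷ = 15 + 11.5·7 = 95.5; r = 95 − 95.5 = -0.5
SSE = 0 + 4 + 9 + 0.25 + 4 + 0.25 = 17.5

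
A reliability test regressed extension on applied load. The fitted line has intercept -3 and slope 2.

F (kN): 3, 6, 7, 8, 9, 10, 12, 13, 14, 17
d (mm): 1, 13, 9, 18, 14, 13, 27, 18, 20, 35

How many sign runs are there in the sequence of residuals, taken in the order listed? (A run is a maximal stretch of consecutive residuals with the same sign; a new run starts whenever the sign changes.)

8 runs

F=3: ŷ = -3 + 2·3 = 3; r = 1 − 3 = -2
F=6: ŷ = -3 + 2·6 = 9; r = 13 − 9 = 4
F=7: ŷ = -3 + 2·7 = 11; r = 9 − 11 = -2
F=8: ŷ = -3 + 2·8 = 13; r = 18 − 13 = 5
F=9: ŷ = -3 + 2·9 = 15; r = 14 − 15 = -1
F=10: ŷ = -3 + 2·10 = 17; r = 13 − 17 = -4
F=12: ŷ = -3 + 2·12 = 21; r = 27 − 21 = 6
F=13: ŷ = -3 + 2·13 = 23; r = 18 − 23 = -5
F=14: ŷ = -3 + 2·14 = 25; r = 20 − 25 = -5
F=17: ŷ = -3 + 2·17 = 31; r = 35 − 31 = 4
Signs: − + − + − − + − − +
Runs: −×1, +×1, −×1, +×1, −×2, +×1, −×2, +×1 → 8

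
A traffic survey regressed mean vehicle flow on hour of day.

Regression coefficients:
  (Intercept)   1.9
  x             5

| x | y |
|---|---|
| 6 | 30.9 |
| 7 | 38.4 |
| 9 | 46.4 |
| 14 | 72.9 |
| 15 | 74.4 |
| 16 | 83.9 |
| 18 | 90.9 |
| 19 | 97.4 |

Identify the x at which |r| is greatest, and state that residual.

x = 15, r = -2.5

x=6: ŷ = 1.9 + 5·6 = 31.9; r = 30.9 − 31.9 = -1
x=7: ŷ = 1.9 + 5·7 = 36.9; r = 38.4 − 36.9 = 1.5
x=9: ŷ = 1.9 + 5·9 = 46.9; r = 46.4 − 46.9 = -0.5
x=14: ŷ = 1.9 + 5·14 = 71.9; r = 72.9 − 71.9 = 1
x=15: ŷ = 1.9 + 5·15 = 76.9; r = 74.4 − 76.9 = -2.5
x=16: ŷ = 1.9 + 5·16 = 81.9; r = 83.9 − 81.9 = 2
x=18: ŷ = 1.9 + 5·18 = 91.9; r = 90.9 − 91.9 = -1
x=19: ŷ = 1.9 + 5·19 = 96.9; r = 97.4 − 96.9 = 0.5
Largest |r| is 2.5 at x = 15, residual -2.5.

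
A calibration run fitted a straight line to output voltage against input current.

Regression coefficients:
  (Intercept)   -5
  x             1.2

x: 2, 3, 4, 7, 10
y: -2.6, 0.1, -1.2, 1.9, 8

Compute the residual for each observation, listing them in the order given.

0, 1.5, -1, -1.5, 1

x=2: ŷ = -5 + 1.2·2 = -2.6; e = -2.6 − (-2.6) = 0
x=3: ŷ = -5 + 1.2·3 = -1.4; e = 0.1 − (-1.4) = 1.5
x=4: ŷ = -5 + 1.2·4 = -0.2; e = -1.2 − (-0.2) = -1
x=7: ŷ = -5 + 1.2·7 = 3.4; e = 1.9 − 3.4 = -1.5
x=10: ŷ = -5 + 1.2·10 = 7; e = 8 − 7 = 1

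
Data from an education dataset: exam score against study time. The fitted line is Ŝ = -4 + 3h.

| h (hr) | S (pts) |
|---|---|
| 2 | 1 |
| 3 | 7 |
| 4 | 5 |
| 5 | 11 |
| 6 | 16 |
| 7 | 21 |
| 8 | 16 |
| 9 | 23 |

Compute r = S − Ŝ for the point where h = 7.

r = 4

Ŝ = -4 + 3·7 = 17
r = 21 − 17 = 4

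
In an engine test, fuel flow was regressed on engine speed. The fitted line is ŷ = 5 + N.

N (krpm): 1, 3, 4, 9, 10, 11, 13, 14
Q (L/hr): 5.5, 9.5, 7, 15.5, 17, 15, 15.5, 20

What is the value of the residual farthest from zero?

N=1: ŷ = 5 + 1 = 6; r = 5.5 − 6 = -0.5
N=3: ŷ = 5 + 3 = 8; r = 9.5 − 8 = 1.5
N=4: ŷ = 5 + 4 = 9; r = 7 − 9 = -2
N=9: ŷ = 5 + 9 = 14; r = 15.5 − 14 = 1.5
N=10: ŷ = 5 + 10 = 15; r = 17 − 15 = 2
N=11: ŷ = 5 + 11 = 16; r = 15 − 16 = -1
N=13: ŷ = 5 + 13 = 18; r = 15.5 − 18 = -2.5
N=14: ŷ = 5 + 14 = 19; r = 20 − 19 = 1
Largest |r| is 2.5 at N = 13, residual -2.5.

r = -2.5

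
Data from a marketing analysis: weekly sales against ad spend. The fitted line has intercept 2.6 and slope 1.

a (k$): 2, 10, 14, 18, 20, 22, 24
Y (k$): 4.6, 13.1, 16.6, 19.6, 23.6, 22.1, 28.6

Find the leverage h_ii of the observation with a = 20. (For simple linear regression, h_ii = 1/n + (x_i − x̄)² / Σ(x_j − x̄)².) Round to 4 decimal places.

h = 0.1945

ā = (2 + 10 + 14 + 18 + 20 + 22 + 24)/7 = 15.7143
Σ(a − ā)² = 188.082 + 32.6531 + 2.93878 + 5.22449 + 18.3673 + 39.5102 + 68.6531 = 355.429
h = 1/7 + (4.28571)²/355.429 = 0.142857 + 0.0516766 = 0.1945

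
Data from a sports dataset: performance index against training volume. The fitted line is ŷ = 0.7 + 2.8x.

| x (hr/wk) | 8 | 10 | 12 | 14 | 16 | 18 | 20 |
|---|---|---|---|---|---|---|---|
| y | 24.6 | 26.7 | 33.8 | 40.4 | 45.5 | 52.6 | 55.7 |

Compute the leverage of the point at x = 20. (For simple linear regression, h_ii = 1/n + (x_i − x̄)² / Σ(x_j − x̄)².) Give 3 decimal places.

h = 0.464

x̄ = (8 + 10 + 12 + 14 + 16 + 18 + 20)/7 = 14
Σ(x − x̄)² = 36 + 16 + 4 + 0 + 4 + 16 + 36 = 112
h = 1/7 + (6)²/112 = 0.142857 + 0.321429 = 0.464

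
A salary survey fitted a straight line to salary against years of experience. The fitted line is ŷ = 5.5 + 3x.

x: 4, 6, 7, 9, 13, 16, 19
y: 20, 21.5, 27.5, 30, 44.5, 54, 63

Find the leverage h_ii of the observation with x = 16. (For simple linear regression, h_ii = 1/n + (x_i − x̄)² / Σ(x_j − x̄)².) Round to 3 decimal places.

h = 0.302

x̄ = (4 + 6 + 7 + 9 + 13 + 16 + 19)/7 = 10.5714
Σ(x − x̄)² = 43.1837 + 20.898 + 12.7551 + 2.46939 + 5.89796 + 29.4694 + 71.0408 = 185.714
h = 1/7 + (5.42857)²/185.714 = 0.142857 + 0.158681 = 0.302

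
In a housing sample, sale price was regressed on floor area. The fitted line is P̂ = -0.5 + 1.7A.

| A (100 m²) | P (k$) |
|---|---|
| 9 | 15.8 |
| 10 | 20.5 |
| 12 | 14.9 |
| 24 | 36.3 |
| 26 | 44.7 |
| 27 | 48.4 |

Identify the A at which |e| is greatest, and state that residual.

A = 12, e = -5

A=9: P̂ = -0.5 + 1.7·9 = 14.8; e = 15.8 − 14.8 = 1
A=10: P̂ = -0.5 + 1.7·10 = 16.5; e = 20.5 − 16.5 = 4
A=12: P̂ = -0.5 + 1.7·12 = 19.9; e = 14.9 − 19.9 = -5
A=24: P̂ = -0.5 + 1.7·24 = 40.3; e = 36.3 − 40.3 = -4
A=26: P̂ = -0.5 + 1.7·26 = 43.7; e = 44.7 − 43.7 = 1
A=27: P̂ = -0.5 + 1.7·27 = 45.4; e = 48.4 − 45.4 = 3
Largest |e| is 5 at A = 12, residual -5.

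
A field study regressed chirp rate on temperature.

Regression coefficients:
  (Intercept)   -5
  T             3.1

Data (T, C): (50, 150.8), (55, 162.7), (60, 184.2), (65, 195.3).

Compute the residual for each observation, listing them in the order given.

0.8, -2.8, 3.2, -1.2

T=50: ŷ = -5 + 3.1·50 = 150; r = 150.8 − 150 = 0.8
T=55: ŷ = -5 + 3.1·55 = 165.5; r = 162.7 − 165.5 = -2.8
T=60: ŷ = -5 + 3.1·60 = 181; r = 184.2 − 181 = 3.2
T=65: ŷ = -5 + 3.1·65 = 196.5; r = 195.3 − 196.5 = -1.2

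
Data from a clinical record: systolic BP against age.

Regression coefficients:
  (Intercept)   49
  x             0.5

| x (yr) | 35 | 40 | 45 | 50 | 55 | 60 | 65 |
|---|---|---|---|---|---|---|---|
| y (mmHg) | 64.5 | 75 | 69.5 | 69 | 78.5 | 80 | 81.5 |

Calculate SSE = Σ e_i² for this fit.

SSE = 74

x=35: ŷ = 49 + 0.5·35 = 66.5; e = 64.5 − 66.5 = -2
x=40: ŷ = 49 + 0.5·40 = 69; e = 75 − 69 = 6
x=45: ŷ = 49 + 0.5·45 = 71.5; e = 69.5 − 71.5 = -2
x=50: ŷ = 49 + 0.5·50 = 74; e = 69 − 74 = -5
x=55: ŷ = 49 + 0.5·55 = 76.5; e = 78.5 − 76.5 = 2
x=60: ŷ = 49 + 0.5·60 = 79; e = 80 − 79 = 1
x=65: ŷ = 49 + 0.5·65 = 81.5; e = 81.5 − 81.5 = 0
SSE = 4 + 36 + 4 + 25 + 4 + 1 + 0 = 74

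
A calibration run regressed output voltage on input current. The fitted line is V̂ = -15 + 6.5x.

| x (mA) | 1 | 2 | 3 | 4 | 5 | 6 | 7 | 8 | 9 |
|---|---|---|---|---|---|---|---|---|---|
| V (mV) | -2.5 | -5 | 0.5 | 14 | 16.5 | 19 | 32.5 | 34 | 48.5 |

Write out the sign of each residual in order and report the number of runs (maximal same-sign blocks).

x=1: V̂ = -15 + 6.5·1 = -8.5; e = -2.5 − (-8.5) = 6
x=2: V̂ = -15 + 6.5·2 = -2; e = -5 − (-2) = -3
x=3: V̂ = -15 + 6.5·3 = 4.5; e = 0.5 − 4.5 = -4
x=4: V̂ = -15 + 6.5·4 = 11; e = 14 − 11 = 3
x=5: V̂ = -15 + 6.5·5 = 17.5; e = 16.5 − 17.5 = -1
x=6: V̂ = -15 + 6.5·6 = 24; e = 19 − 24 = -5
x=7: V̂ = -15 + 6.5·7 = 30.5; e = 32.5 − 30.5 = 2
x=8: V̂ = -15 + 6.5·8 = 37; e = 34 − 37 = -3
x=9: V̂ = -15 + 6.5·9 = 43.5; e = 48.5 − 43.5 = 5
Signs: + − − + − − + − +
Runs: +×1, −×2, +×1, −×2, +×1, −×1, +×1 → 7

7 runs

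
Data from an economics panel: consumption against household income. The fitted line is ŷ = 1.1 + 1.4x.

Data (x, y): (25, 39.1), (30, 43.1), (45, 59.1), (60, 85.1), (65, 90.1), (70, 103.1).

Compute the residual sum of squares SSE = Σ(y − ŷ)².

SSE = 54

x=25: ŷ = 1.1 + 1.4·25 = 36.1; r = 39.1 − 36.1 = 3
x=30: ŷ = 1.1 + 1.4·30 = 43.1; r = 43.1 − 43.1 = 0
x=45: ŷ = 1.1 + 1.4·45 = 64.1; r = 59.1 − 64.1 = -5
x=60: ŷ = 1.1 + 1.4·60 = 85.1; r = 85.1 − 85.1 = 0
x=65: ŷ = 1.1 + 1.4·65 = 92.1; r = 90.1 − 92.1 = -2
x=70: ŷ = 1.1 + 1.4·70 = 99.1; r = 103.1 − 99.1 = 4
SSE = 9 + 0 + 25 + 0 + 4 + 16 = 54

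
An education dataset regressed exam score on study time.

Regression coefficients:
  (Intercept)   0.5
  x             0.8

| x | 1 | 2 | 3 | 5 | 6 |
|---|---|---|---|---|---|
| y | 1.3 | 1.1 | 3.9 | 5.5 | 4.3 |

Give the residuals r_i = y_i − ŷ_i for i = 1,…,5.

0, -1, 1, 1, -1

x=1: ŷ = 0.5 + 0.8·1 = 1.3; r = 1.3 − 1.3 = 0
x=2: ŷ = 0.5 + 0.8·2 = 2.1; r = 1.1 − 2.1 = -1
x=3: ŷ = 0.5 + 0.8·3 = 2.9; r = 3.9 − 2.9 = 1
x=5: ŷ = 0.5 + 0.8·5 = 4.5; r = 5.5 − 4.5 = 1
x=6: ŷ = 0.5 + 0.8·6 = 5.3; r = 4.3 − 5.3 = -1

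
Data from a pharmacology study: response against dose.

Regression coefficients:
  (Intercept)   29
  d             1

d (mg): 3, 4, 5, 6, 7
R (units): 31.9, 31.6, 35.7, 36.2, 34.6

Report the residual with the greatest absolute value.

d=3: ŷ = 29 + 3 = 32; e = 31.9 − 32 = -0.1
d=4: ŷ = 29 + 4 = 33; e = 31.6 − 33 = -1.4
d=5: ŷ = 29 + 5 = 34; e = 35.7 − 34 = 1.7
d=6: ŷ = 29 + 6 = 35; e = 36.2 − 35 = 1.2
d=7: ŷ = 29 + 7 = 36; e = 34.6 − 36 = -1.4
Largest |e| is 1.7 at d = 5, residual 1.7.

e = 1.7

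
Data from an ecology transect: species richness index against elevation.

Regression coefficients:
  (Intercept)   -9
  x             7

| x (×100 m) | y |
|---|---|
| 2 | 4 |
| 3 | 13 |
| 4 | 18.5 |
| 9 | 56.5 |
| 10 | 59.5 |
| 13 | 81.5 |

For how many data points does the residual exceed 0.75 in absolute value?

x=2: ŷ = -9 + 7·2 = 5; r = 4 − 5 = -1
x=3: ŷ = -9 + 7·3 = 12; r = 13 − 12 = 1
x=4: ŷ = -9 + 7·4 = 19; r = 18.5 − 19 = -0.5
x=9: ŷ = -9 + 7·9 = 54; r = 56.5 − 54 = 2.5
x=10: ŷ = -9 + 7·10 = 61; r = 59.5 − 61 = -1.5
x=13: ŷ = -9 + 7·13 = 82; r = 81.5 − 82 = -0.5
|r| > 0.75: x=2 (|r|=1), x=3 (|r|=1), x=9 (|r|=2.5), x=10 (|r|=1.5) → 4

4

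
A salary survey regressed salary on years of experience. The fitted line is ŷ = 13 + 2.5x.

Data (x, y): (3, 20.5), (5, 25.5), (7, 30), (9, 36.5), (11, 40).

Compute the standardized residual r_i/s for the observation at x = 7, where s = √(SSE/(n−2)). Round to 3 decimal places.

x=3: ŷ = 13 + 2.5·3 = 20.5; r = 20.5 − 20.5 = 0
x=5: ŷ = 13 + 2.5·5 = 25.5; r = 25.5 − 25.5 = 0
x=7: ŷ = 13 + 2.5·7 = 30.5; r = 30 − 30.5 = -0.5
x=9: ŷ = 13 + 2.5·9 = 35.5; r = 36.5 − 35.5 = 1
x=11: ŷ = 13 + 2.5·11 = 40.5; r = 40 − 40.5 = -0.5
SSE = 0 + 0 + 0.25 + 1 + 0.25 = 1.5
s = √(1.5/3) = 0.707107
r/s = -0.5 / 0.707107 = -0.707

-0.707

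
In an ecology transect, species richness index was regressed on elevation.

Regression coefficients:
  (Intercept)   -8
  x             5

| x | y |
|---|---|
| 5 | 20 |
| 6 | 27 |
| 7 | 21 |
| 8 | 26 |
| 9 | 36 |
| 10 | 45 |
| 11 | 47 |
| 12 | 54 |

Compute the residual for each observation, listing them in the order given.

3, 5, -6, -6, -1, 3, 0, 2

x=5: ŷ = -8 + 5·5 = 17; r = 20 − 17 = 3
x=6: ŷ = -8 + 5·6 = 22; r = 27 − 22 = 5
x=7: ŷ = -8 + 5·7 = 27; r = 21 − 27 = -6
x=8: ŷ = -8 + 5·8 = 32; r = 26 − 32 = -6
x=9: ŷ = -8 + 5·9 = 37; r = 36 − 37 = -1
x=10: ŷ = -8 + 5·10 = 42; r = 45 − 42 = 3
x=11: ŷ = -8 + 5·11 = 47; r = 47 − 47 = 0
x=12: ŷ = -8 + 5·12 = 52; r = 54 − 52 = 2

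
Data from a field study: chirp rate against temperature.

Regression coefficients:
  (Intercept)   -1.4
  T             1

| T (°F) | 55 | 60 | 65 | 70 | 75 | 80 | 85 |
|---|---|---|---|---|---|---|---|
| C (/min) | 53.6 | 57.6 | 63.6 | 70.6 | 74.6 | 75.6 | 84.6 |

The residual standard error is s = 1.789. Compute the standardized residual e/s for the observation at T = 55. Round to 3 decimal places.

ŷ = -1.4 + 55 = 53.6
e = 53.6 − 53.6 = 0
e/s = 0 / 1.789 = 0.000

0.000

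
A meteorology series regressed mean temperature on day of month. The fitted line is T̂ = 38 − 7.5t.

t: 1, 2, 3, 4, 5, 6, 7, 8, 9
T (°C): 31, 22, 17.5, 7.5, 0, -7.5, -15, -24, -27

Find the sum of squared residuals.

SSE = 16.5

t=1: T̂ = 38 − 7.5·1 = 30.5; r = 31 − 30.5 = 0.5
t=2: T̂ = 38 − 7.5·2 = 23; r = 22 − 23 = -1
t=3: T̂ = 38 − 7.5·3 = 15.5; r = 17.5 − 15.5 = 2
t=4: T̂ = 38 − 7.5·4 = 8; r = 7.5 − 8 = -0.5
t=5: T̂ = 38 − 7.5·5 = 0.5; r = 0 − 0.5 = -0.5
t=6: T̂ = 38 − 7.5·6 = -7; r = -7.5 − (-7) = -0.5
t=7: T̂ = 38 − 7.5·7 = -14.5; r = -15 − (-14.5) = -0.5
t=8: T̂ = 38 − 7.5·8 = -22; r = -24 − (-22) = -2
t=9: T̂ = 38 − 7.5·9 = -29.5; r = -27 − (-29.5) = 2.5
SSE = 0.25 + 1 + 4 + 0.25 + 0.25 + 0.25 + 0.25 + 4 + 6.25 = 16.5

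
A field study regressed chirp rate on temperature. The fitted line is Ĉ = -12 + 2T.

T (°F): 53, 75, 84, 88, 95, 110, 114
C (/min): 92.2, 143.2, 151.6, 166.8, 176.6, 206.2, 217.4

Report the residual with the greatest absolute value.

T=53: Ĉ = -12 + 2·53 = 94; r = 92.2 − 94 = -1.8
T=75: Ĉ = -12 + 2·75 = 138; r = 143.2 − 138 = 5.2
T=84: Ĉ = -12 + 2·84 = 156; r = 151.6 − 156 = -4.4
T=88: Ĉ = -12 + 2·88 = 164; r = 166.8 − 164 = 2.8
T=95: Ĉ = -12 + 2·95 = 178; r = 176.6 − 178 = -1.4
T=110: Ĉ = -12 + 2·110 = 208; r = 206.2 − 208 = -1.8
T=114: Ĉ = -12 + 2·114 = 216; r = 217.4 − 216 = 1.4
Largest |r| is 5.2 at T = 75, residual 5.2.

r = 5.2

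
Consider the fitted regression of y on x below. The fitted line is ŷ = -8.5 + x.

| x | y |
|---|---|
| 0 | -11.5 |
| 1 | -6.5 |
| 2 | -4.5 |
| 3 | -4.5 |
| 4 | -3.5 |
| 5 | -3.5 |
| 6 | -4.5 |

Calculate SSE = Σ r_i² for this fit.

SSE = 20

x=0: ŷ = -8.5 + 0 = -8.5; r = -11.5 − (-8.5) = -3
x=1: ŷ = -8.5 + 1 = -7.5; r = -6.5 − (-7.5) = 1
x=2: ŷ = -8.5 + 2 = -6.5; r = -4.5 − (-6.5) = 2
x=3: ŷ = -8.5 + 3 = -5.5; r = -4.5 − (-5.5) = 1
x=4: ŷ = -8.5 + 4 = -4.5; r = -3.5 − (-4.5) = 1
x=5: ŷ = -8.5 + 5 = -3.5; r = -3.5 − (-3.5) = 0
x=6: ŷ = -8.5 + 6 = -2.5; r = -4.5 − (-2.5) = -2
SSE = 9 + 1 + 4 + 1 + 1 + 0 + 4 = 20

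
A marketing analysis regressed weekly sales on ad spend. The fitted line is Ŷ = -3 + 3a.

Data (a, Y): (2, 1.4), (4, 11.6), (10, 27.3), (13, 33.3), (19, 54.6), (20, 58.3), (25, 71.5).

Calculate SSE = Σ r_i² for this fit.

SSE = 19

a=2: Ŷ = -3 + 3·2 = 3; r = 1.4 − 3 = -1.6
a=4: Ŷ = -3 + 3·4 = 9; r = 11.6 − 9 = 2.6
a=10: Ŷ = -3 + 3·10 = 27; r = 27.3 − 27 = 0.3
a=13: Ŷ = -3 + 3·13 = 36; r = 33.3 − 36 = -2.7
a=19: Ŷ = -3 + 3·19 = 54; r = 54.6 − 54 = 0.6
a=20: Ŷ = -3 + 3·20 = 57; r = 58.3 − 57 = 1.3
a=25: Ŷ = -3 + 3·25 = 72; r = 71.5 − 72 = -0.5
SSE = 2.56 + 6.76 + 0.09 + 7.29 + 0.36 + 1.69 + 0.25 = 19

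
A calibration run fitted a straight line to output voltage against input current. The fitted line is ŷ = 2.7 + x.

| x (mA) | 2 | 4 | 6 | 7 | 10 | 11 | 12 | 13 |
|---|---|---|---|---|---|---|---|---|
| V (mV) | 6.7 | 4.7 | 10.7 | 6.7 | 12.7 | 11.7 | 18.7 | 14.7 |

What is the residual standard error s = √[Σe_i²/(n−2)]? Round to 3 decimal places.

s = 2.646

x=2: ŷ = 2.7 + 2 = 4.7; e = 6.7 − 4.7 = 2
x=4: ŷ = 2.7 + 4 = 6.7; e = 4.7 − 6.7 = -2
x=6: ŷ = 2.7 + 6 = 8.7; e = 10.7 − 8.7 = 2
x=7: ŷ = 2.7 + 7 = 9.7; e = 6.7 − 9.7 = -3
x=10: ŷ = 2.7 + 10 = 12.7; e = 12.7 − 12.7 = 0
x=11: ŷ = 2.7 + 11 = 13.7; e = 11.7 − 13.7 = -2
x=12: ŷ = 2.7 + 12 = 14.7; e = 18.7 − 14.7 = 4
x=13: ŷ = 2.7 + 13 = 15.7; e = 14.7 − 15.7 = -1
SSE = 4 + 4 + 4 + 9 + 0 + 4 + 16 + 1 = 42
s = √(42/6) = √7 ≈ 2.646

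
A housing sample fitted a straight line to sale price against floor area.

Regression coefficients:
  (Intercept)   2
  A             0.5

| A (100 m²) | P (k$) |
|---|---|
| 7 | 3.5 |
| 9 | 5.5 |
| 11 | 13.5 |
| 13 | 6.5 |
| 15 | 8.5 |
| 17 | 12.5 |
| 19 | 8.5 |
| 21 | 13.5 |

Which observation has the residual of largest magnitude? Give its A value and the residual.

A=7: P̂ = 2 + 0.5·7 = 5.5; e = 3.5 − 5.5 = -2
A=9: P̂ = 2 + 0.5·9 = 6.5; e = 5.5 − 6.5 = -1
A=11: P̂ = 2 + 0.5·11 = 7.5; e = 13.5 − 7.5 = 6
A=13: P̂ = 2 + 0.5·13 = 8.5; e = 6.5 − 8.5 = -2
A=15: P̂ = 2 + 0.5·15 = 9.5; e = 8.5 − 9.5 = -1
A=17: P̂ = 2 + 0.5·17 = 10.5; e = 12.5 − 10.5 = 2
A=19: P̂ = 2 + 0.5·19 = 11.5; e = 8.5 − 11.5 = -3
A=21: P̂ = 2 + 0.5·21 = 12.5; e = 13.5 − 12.5 = 1
Largest |e| is 6 at A = 11, residual 6.

A = 11, e = 6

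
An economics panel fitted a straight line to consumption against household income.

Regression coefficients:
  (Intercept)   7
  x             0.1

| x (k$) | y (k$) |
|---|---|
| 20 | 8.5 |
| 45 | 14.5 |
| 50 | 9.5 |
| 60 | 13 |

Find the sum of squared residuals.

SSE = 15.5

x=20: ŷ = 7 + 0.1·20 = 9; e = 8.5 − 9 = -0.5
x=45: ŷ = 7 + 0.1·45 = 11.5; e = 14.5 − 11.5 = 3
x=50: ŷ = 7 + 0.1·50 = 12; e = 9.5 − 12 = -2.5
x=60: ŷ = 7 + 0.1·60 = 13; e = 13 − 13 = 0
SSE = 0.25 + 9 + 6.25 + 0 = 15.5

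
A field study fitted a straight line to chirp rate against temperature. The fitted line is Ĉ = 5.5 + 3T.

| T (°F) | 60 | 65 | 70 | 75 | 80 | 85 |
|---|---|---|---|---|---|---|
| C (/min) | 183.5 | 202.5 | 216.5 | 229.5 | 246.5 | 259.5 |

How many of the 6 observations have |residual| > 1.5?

T=60: Ĉ = 5.5 + 3·60 = 185.5; e = 183.5 − 185.5 = -2
T=65: Ĉ = 5.5 + 3·65 = 200.5; e = 202.5 − 200.5 = 2
T=70: Ĉ = 5.5 + 3·70 = 215.5; e = 216.5 − 215.5 = 1
T=75: Ĉ = 5.5 + 3·75 = 230.5; e = 229.5 − 230.5 = -1
T=80: Ĉ = 5.5 + 3·80 = 245.5; e = 246.5 − 245.5 = 1
T=85: Ĉ = 5.5 + 3·85 = 260.5; e = 259.5 − 260.5 = -1
|e| > 1.5: T=60 (|e|=2), T=65 (|e|=2) → 2

2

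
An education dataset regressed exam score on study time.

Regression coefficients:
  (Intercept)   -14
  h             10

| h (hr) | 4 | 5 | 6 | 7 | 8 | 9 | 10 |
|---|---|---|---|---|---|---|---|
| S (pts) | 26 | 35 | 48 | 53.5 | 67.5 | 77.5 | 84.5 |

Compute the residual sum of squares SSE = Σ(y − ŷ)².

h=4: ŷ = -14 + 10·4 = 26; e = 26 − 26 = 0
h=5: ŷ = -14 + 10·5 = 36; e = 35 − 36 = -1
h=6: ŷ = -14 + 10·6 = 46; e = 48 − 46 = 2
h=7: ŷ = -14 + 10·7 = 56; e = 53.5 − 56 = -2.5
h=8: ŷ = -14 + 10·8 = 66; e = 67.5 − 66 = 1.5
h=9: ŷ = -14 + 10·9 = 76; e = 77.5 − 76 = 1.5
h=10: ŷ = -14 + 10·10 = 86; e = 84.5 − 86 = -1.5
SSE = 0 + 1 + 4 + 6.25 + 2.25 + 2.25 + 2.25 = 18

SSE = 18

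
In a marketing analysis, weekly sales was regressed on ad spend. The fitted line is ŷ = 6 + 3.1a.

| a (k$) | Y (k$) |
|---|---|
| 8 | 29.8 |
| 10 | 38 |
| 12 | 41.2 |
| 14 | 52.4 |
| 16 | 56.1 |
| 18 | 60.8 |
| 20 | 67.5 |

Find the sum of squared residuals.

SSE = 16.5

a=8: ŷ = 6 + 3.1·8 = 30.8; r = 29.8 − 30.8 = -1
a=10: ŷ = 6 + 3.1·10 = 37; r = 38 − 37 = 1
a=12: ŷ = 6 + 3.1·12 = 43.2; r = 41.2 − 43.2 = -2
a=14: ŷ = 6 + 3.1·14 = 49.4; r = 52.4 − 49.4 = 3
a=16: ŷ = 6 + 3.1·16 = 55.6; r = 56.1 − 55.6 = 0.5
a=18: ŷ = 6 + 3.1·18 = 61.8; r = 60.8 − 61.8 = -1
a=20: ŷ = 6 + 3.1·20 = 68; r = 67.5 − 68 = -0.5
SSE = 1 + 1 + 4 + 9 + 0.25 + 1 + 0.25 = 16.5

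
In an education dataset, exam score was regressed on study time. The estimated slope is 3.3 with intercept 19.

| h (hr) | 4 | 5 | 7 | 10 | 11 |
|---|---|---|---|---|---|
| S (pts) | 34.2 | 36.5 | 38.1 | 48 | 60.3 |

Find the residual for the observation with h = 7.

ŷ = 19 + 3.3·7 = 42.1
r = 38.1 − 42.1 = -4

r = -4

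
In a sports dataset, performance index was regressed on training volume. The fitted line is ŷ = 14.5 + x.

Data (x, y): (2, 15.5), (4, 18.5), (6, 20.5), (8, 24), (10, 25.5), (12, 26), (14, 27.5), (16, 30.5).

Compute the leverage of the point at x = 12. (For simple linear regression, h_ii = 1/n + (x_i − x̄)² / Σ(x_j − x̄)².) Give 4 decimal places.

h = 0.1786

x̄ = (2 + 4 + 6 + 8 + 10 + 12 + 14 + 16)/8 = 9
Σ(x − x̄)² = 49 + 25 + 9 + 1 + 1 + 9 + 25 + 49 = 168
h = 1/8 + (3)²/168 = 0.125 + 0.0535714 = 0.1786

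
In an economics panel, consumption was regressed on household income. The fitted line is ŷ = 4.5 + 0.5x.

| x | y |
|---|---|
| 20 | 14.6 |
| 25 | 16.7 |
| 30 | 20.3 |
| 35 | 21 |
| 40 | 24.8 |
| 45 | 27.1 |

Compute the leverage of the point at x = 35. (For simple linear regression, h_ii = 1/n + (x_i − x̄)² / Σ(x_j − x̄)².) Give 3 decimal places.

x̄ = (20 + 25 + 30 + 35 + 40 + 45)/6 = 32.5
Σ(x − x̄)² = 156.25 + 56.25 + 6.25 + 6.25 + 56.25 + 156.25 = 437.5
h = 1/6 + (2.5)²/437.5 = 0.166667 + 0.0142857 = 0.181

h = 0.181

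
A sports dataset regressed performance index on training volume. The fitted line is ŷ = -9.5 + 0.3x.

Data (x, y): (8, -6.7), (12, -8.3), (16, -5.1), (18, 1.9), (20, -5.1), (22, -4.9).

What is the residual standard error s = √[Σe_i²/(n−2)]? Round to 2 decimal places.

s = 3.49

x=8: ŷ = -9.5 + 0.3·8 = -7.1; e = -6.7 − (-7.1) = 0.4
x=12: ŷ = -9.5 + 0.3·12 = -5.9; e = -8.3 − (-5.9) = -2.4
x=16: ŷ = -9.5 + 0.3·16 = -4.7; e = -5.1 − (-4.7) = -0.4
x=18: ŷ = -9.5 + 0.3·18 = -4.1; e = 1.9 − (-4.1) = 6
x=20: ŷ = -9.5 + 0.3·20 = -3.5; e = -5.1 − (-3.5) = -1.6
x=22: ŷ = -9.5 + 0.3·22 = -2.9; e = -4.9 − (-2.9) = -2
SSE = 0.16 + 5.76 + 0.16 + 36 + 2.56 + 4 = 48.64
s = √(48.64/4) = √12.16 ≈ 3.49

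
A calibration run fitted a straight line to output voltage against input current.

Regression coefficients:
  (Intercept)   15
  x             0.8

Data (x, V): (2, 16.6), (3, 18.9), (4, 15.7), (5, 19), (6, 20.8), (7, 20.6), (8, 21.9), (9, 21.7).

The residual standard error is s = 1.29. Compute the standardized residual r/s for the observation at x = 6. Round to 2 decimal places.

0.78

V̂ = 15 + 0.8·6 = 19.8
r = 20.8 − 19.8 = 1
r/s = 1 / 1.29 = 0.78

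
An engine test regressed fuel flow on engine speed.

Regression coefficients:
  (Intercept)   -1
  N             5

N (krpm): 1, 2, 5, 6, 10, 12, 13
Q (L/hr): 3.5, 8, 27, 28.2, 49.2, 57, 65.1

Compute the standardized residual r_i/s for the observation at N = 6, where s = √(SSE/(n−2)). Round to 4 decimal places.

-0.4453

N=1: ŷ = -1 + 5·1 = 4; r = 3.5 − 4 = -0.5
N=2: ŷ = -1 + 5·2 = 9; r = 8 − 9 = -1
N=5: ŷ = -1 + 5·5 = 24; r = 27 − 24 = 3
N=6: ŷ = -1 + 5·6 = 29; r = 28.2 − 29 = -0.8
N=10: ŷ = -1 + 5·10 = 49; r = 49.2 − 49 = 0.2
N=12: ŷ = -1 + 5·12 = 59; r = 57 − 59 = -2
N=13: ŷ = -1 + 5·13 = 64; r = 65.1 − 64 = 1.1
SSE = 0.25 + 1 + 9 + 0.64 + 0.04 + 4 + 1.21 = 16.14
s = √(16.14/5) = 1.79666
r/s = -0.8 / 1.79666 = -0.4453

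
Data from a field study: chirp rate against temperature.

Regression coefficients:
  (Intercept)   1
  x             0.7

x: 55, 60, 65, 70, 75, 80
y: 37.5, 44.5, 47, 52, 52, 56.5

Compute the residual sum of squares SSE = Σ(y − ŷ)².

x=55: ŷ = 1 + 0.7·55 = 39.5; e = 37.5 − 39.5 = -2
x=60: ŷ = 1 + 0.7·60 = 43; e = 44.5 − 43 = 1.5
x=65: ŷ = 1 + 0.7·65 = 46.5; e = 47 − 46.5 = 0.5
x=70: ŷ = 1 + 0.7·70 = 50; e = 52 − 50 = 2
x=75: ŷ = 1 + 0.7·75 = 53.5; e = 52 − 53.5 = -1.5
x=80: ŷ = 1 + 0.7·80 = 57; e = 56.5 − 57 = -0.5
SSE = 4 + 2.25 + 0.25 + 4 + 2.25 + 0.25 = 13

SSE = 13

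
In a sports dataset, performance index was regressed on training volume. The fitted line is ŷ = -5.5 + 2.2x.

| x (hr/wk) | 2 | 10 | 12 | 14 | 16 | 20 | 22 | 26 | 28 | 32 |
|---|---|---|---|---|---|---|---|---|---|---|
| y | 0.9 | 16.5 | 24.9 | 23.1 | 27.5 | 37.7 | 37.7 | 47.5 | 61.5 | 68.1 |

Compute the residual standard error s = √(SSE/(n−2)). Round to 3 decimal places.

x=2: ŷ = -5.5 + 2.2·2 = -1.1; r = 0.9 − (-1.1) = 2
x=10: ŷ = -5.5 + 2.2·10 = 16.5; r = 16.5 − 16.5 = 0
x=12: ŷ = -5.5 + 2.2·12 = 20.9; r = 24.9 − 20.9 = 4
x=14: ŷ = -5.5 + 2.2·14 = 25.3; r = 23.1 − 25.3 = -2.2
x=16: ŷ = -5.5 + 2.2·16 = 29.7; r = 27.5 − 29.7 = -2.2
x=20: ŷ = -5.5 + 2.2·20 = 38.5; r = 37.7 − 38.5 = -0.8
x=22: ŷ = -5.5 + 2.2·22 = 42.9; r = 37.7 − 42.9 = -5.2
x=26: ŷ = -5.5 + 2.2·26 = 51.7; r = 47.5 − 51.7 = -4.2
x=28: ŷ = -5.5 + 2.2·28 = 56.1; r = 61.5 − 56.1 = 5.4
x=32: ŷ = -5.5 + 2.2·32 = 64.9; r = 68.1 − 64.9 = 3.2
SSE = 4 + 0 + 16 + 4.84 + 4.84 + 0.64 + 27.04 + 17.64 + 29.16 + 10.24 = 114.4
s = √(114.4/8) = √14.3 ≈ 3.782

s = 3.782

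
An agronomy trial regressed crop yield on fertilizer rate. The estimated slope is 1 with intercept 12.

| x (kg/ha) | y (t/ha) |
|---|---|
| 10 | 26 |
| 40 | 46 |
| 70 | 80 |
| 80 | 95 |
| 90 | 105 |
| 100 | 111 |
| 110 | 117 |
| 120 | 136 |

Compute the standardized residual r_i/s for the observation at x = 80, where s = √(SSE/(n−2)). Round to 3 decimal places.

x=10: ŷ = 12 + 10 = 22; r = 26 − 22 = 4
x=40: ŷ = 12 + 40 = 52; r = 46 − 52 = -6
x=70: ŷ = 12 + 70 = 82; r = 80 − 82 = -2
x=80: ŷ = 12 + 80 = 92; r = 95 − 92 = 3
x=90: ŷ = 12 + 90 = 102; r = 105 − 102 = 3
x=100: ŷ = 12 + 100 = 112; r = 111 − 112 = -1
x=110: ŷ = 12 + 110 = 122; r = 117 − 122 = -5
x=120: ŷ = 12 + 120 = 132; r = 136 − 132 = 4
SSE = 16 + 36 + 4 + 9 + 9 + 1 + 25 + 16 = 116
s = √(116/6) = 4.39697
r/s = 3 / 4.39697 = 0.682

0.682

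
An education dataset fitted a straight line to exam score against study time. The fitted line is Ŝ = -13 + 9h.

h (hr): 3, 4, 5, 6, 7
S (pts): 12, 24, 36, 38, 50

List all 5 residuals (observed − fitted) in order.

h=3: Ŝ = -13 + 9·3 = 14; e = 12 − 14 = -2
h=4: Ŝ = -13 + 9·4 = 23; e = 24 − 23 = 1
h=5: Ŝ = -13 + 9·5 = 32; e = 36 − 32 = 4
h=6: Ŝ = -13 + 9·6 = 41; e = 38 − 41 = -3
h=7: Ŝ = -13 + 9·7 = 50; e = 50 − 50 = 0

-2, 1, 4, -3, 0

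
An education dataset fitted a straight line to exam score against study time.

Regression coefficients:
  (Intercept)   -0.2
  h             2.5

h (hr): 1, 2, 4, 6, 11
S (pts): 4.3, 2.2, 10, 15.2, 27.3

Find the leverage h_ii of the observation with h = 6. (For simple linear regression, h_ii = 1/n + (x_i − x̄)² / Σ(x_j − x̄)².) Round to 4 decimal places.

h̄ = (1 + 2 + 4 + 6 + 11)/5 = 4.8
Σ(h − h̄)² = 14.44 + 7.84 + 0.64 + 1.44 + 38.44 = 62.8
h = 1/5 + (1.2)²/62.8 = 0.2 + 0.0229299 = 0.2229

h = 0.2229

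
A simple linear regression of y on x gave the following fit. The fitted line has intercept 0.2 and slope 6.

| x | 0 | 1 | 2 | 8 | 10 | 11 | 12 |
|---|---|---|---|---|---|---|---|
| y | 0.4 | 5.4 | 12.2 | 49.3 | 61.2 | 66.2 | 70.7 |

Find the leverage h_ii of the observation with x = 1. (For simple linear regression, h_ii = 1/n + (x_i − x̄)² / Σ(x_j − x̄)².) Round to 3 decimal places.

x̄ = (0 + 1 + 2 + 8 + 10 + 11 + 12)/7 = 6.28571
Σ(x − x̄)² = 39.5102 + 27.9388 + 18.3673 + 2.93878 + 13.7959 + 22.2245 + 32.6531 = 157.429
h = 1/7 + (-5.28571)²/157.429 = 0.142857 + 0.17747 = 0.320

h = 0.320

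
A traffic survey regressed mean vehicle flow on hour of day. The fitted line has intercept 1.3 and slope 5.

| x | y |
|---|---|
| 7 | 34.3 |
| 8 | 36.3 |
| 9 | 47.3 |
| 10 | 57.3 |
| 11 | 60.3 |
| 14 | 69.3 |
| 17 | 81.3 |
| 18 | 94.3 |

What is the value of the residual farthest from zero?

e = 6

x=7: ŷ = 1.3 + 5·7 = 36.3; e = 34.3 − 36.3 = -2
x=8: ŷ = 1.3 + 5·8 = 41.3; e = 36.3 − 41.3 = -5
x=9: ŷ = 1.3 + 5·9 = 46.3; e = 47.3 − 46.3 = 1
x=10: ŷ = 1.3 + 5·10 = 51.3; e = 57.3 − 51.3 = 6
x=11: ŷ = 1.3 + 5·11 = 56.3; e = 60.3 − 56.3 = 4
x=14: ŷ = 1.3 + 5·14 = 71.3; e = 69.3 − 71.3 = -2
x=17: ŷ = 1.3 + 5·17 = 86.3; e = 81.3 − 86.3 = -5
x=18: ŷ = 1.3 + 5·18 = 91.3; e = 94.3 − 91.3 = 3
Largest |e| is 6 at x = 10, residual 6.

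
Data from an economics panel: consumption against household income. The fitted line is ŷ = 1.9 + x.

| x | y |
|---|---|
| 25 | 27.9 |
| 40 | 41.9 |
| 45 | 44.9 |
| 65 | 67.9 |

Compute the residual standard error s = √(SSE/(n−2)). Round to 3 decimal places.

s = 1.732

x=25: ŷ = 1.9 + 25 = 26.9; e = 27.9 − 26.9 = 1
x=40: ŷ = 1.9 + 40 = 41.9; e = 41.9 − 41.9 = 0
x=45: ŷ = 1.9 + 45 = 46.9; e = 44.9 − 46.9 = -2
x=65: ŷ = 1.9 + 65 = 66.9; e = 67.9 − 66.9 = 1
SSE = 1 + 0 + 4 + 1 = 6
s = √(6/2) = √3 ≈ 1.732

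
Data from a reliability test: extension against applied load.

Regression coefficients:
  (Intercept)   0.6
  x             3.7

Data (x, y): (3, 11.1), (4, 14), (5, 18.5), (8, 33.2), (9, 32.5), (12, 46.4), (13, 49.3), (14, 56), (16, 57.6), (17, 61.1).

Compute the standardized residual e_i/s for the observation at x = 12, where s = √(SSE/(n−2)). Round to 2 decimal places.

0.63

x=3: ŷ = 0.6 + 3.7·3 = 11.7; e = 11.1 − 11.7 = -0.6
x=4: ŷ = 0.6 + 3.7·4 = 15.4; e = 14 − 15.4 = -1.4
x=5: ŷ = 0.6 + 3.7·5 = 19.1; e = 18.5 − 19.1 = -0.6
x=8: ŷ = 0.6 + 3.7·8 = 30.2; e = 33.2 − 30.2 = 3
x=9: ŷ = 0.6 + 3.7·9 = 33.9; e = 32.5 − 33.9 = -1.4
x=12: ŷ = 0.6 + 3.7·12 = 45; e = 46.4 − 45 = 1.4
x=13: ŷ = 0.6 + 3.7·13 = 48.7; e = 49.3 − 48.7 = 0.6
x=14: ŷ = 0.6 + 3.7·14 = 52.4; e = 56 − 52.4 = 3.6
x=16: ŷ = 0.6 + 3.7·16 = 59.8; e = 57.6 − 59.8 = -2.2
x=17: ŷ = 0.6 + 3.7·17 = 63.5; e = 61.1 − 63.5 = -2.4
SSE = 0.36 + 1.96 + 0.36 + 9 + 1.96 + 1.96 + 0.36 + 12.96 + 4.84 + 5.76 = 39.52
s = √(39.52/8) = 2.22261
e/s = 1.4 / 2.22261 = 0.63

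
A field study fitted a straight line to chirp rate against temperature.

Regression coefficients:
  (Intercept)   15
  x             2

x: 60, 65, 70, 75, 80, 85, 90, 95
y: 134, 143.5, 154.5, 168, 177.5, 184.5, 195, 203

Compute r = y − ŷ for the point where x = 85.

ŷ = 15 + 2·85 = 185
r = 184.5 − 185 = -0.5

r = -0.5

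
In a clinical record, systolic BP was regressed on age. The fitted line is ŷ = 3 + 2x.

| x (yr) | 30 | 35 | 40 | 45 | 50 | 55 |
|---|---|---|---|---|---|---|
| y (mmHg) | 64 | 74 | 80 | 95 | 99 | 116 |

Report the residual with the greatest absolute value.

x=30: ŷ = 3 + 2·30 = 63; e = 64 − 63 = 1
x=35: ŷ = 3 + 2·35 = 73; e = 74 − 73 = 1
x=40: ŷ = 3 + 2·40 = 83; e = 80 − 83 = -3
x=45: ŷ = 3 + 2·45 = 93; e = 95 − 93 = 2
x=50: ŷ = 3 + 2·50 = 103; e = 99 − 103 = -4
x=55: ŷ = 3 + 2·55 = 113; e = 116 − 113 = 3
Largest |e| is 4 at x = 50, residual -4.

e = -4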